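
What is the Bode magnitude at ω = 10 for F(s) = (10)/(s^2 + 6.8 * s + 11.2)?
Substitute s = j*10: F(j10) = -0.0709864 - 0.0543589j.
|F(j10)| = sqrt(Re² + Im²) = 0.08941.
20*log₁₀(0.08941) = -20.97 dB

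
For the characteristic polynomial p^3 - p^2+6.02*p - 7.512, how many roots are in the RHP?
p^3 - p^2 + 6.02*p - 7.512 = (p - 1.2)(p^2 + 0.2*p + 6.26). Poles: -0.1 + 2.5j, -0.1 - 2.5j, 1.2. RHP poles (Re>0): 1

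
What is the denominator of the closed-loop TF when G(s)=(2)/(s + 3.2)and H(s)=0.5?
Characteristic poly = G_den * H_den + G_num * H_num = (s + 3.2) + (1) = s + 4.2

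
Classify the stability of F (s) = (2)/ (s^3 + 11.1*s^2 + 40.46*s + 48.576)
Denominator: s^3 + 11.1*s^2 + 40.46*s + 48.576 = (s + 3.2)(s + 4.6)(s + 3.3). Poles: -3.2, -3.3, -4.6. Stable (all poles in LHP)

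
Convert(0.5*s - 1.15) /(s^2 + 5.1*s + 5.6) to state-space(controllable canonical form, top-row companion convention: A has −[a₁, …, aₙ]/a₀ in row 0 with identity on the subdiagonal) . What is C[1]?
Reachable canonical form: C = numerator coefficients (right-aligned, zero-padded to length n).
num = 0.5*s - 1.15, C = [[0.5, -1.15]].
C[1] = -1.15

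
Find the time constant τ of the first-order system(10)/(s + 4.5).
First-order system: τ = -1/pole. Pole = -4.5. τ = -1/(-4.5) = 0.2222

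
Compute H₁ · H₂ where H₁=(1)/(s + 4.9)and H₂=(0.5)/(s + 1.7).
Series: H = H₁ · H₂ = (n₁·n₂)/(d₁·d₂).
Num: n₁·n₂ = 0.5. Den: d₁·d₂ = s^2 + 6.6*s + 8.33.
H(s) = (0.5)/(s^2 + 6.6*s + 8.33)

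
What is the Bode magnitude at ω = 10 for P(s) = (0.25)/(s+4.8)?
Substitute s = j*10: P(j10) = 0.00975293 - 0.0203186j.
|P(j10)| = sqrt(Re² + Im²) = 0.02254.
20*log₁₀(0.02254) = -32.94 dB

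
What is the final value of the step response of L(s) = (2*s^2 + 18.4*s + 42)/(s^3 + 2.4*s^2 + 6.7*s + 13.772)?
FVT: lim_{t→∞} y(t) = lim_{s→0} s*Y(s) where Y(s) = L(s)/s.
= lim_{s→0} L(s) = L(0) = num(0)/den(0) = 42/13.772 = 3.05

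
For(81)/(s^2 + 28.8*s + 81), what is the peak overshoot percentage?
Standard form: ωn²/(s²+2ζωn·s+ωn²) → ωn = 9, ζ = 1.6.
ζ ≥ 1, so the response is non-oscillatory: peak overshoot = 0%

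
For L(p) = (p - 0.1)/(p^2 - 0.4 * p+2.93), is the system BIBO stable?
Denominator: p^2 - 0.4*p + 2.93. Poles: 0.2 + 1.7j, 0.2 - 1.7j. All Re(p)<0: No (unstable)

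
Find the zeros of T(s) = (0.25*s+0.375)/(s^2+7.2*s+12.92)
Set numerator = 0: 0.25*s + 0.375 = 0 → Zeros: -1.5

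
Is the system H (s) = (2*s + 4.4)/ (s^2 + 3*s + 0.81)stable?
Denominator: s^2 + 3*s + 0.81 = (s + 2.7)(s + 0.3). Poles: -0.3, -2.7. All Re(p)<0: Yes (stable)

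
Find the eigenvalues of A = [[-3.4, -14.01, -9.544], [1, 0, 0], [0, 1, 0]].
Eigenvalues solve det(λI - A) = 0.
Characteristic polynomial: λ^3 + 3.4*λ^2 + 14.01*λ + 9.544 = 0.
Factor: (λ + 0.8)(λ^2 + 2.6*λ + 11.93) = 0.
Roots: -0.8, -1.3 + 3.2j, -1.3 - 3.2j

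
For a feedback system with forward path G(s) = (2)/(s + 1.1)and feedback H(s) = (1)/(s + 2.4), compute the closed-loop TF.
Closed-loop T = G/(1+GH).
Numerator: G_num * H_den = 2*s + 4.8.
Denominator: G_den * H_den + G_num * H_num = (s^2 + 3.5*s + 2.64) + (2) = s^2 + 3.5*s + 4.64.
T(s) = (2*s + 4.8)/(s^2 + 3.5*s + 4.64)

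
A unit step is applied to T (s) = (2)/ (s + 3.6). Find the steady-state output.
FVT: lim_{t→∞} y(t) = lim_{s→0} s*Y(s) where Y(s) = T(s)/s.
= lim_{s→0} T(s) = T(0) = num(0)/den(0) = 2/3.6 = 0.5556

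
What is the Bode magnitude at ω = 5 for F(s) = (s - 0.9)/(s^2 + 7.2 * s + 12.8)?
Substitute s = j*5: F(j5) = 0.132181 - 0.0197946j.
|F(j5)| = sqrt(Re² + Im²) = 0.1337.
20*log₁₀(0.1337) = -17.48 dB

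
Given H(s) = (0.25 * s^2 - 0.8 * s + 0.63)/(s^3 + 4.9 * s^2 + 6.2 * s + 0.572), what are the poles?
Set denominator = 0: s^3 + 4.9*s^2 + 6.2*s + 0.572 = (s + 0.1)(s + 2.2)(s + 2.6) = 0 → Poles: -0.1, -2.2, -2.6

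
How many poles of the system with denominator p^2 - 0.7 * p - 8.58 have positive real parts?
p^2 - 0.7*p - 8.58 = (p - 3.3)(p + 2.6). Poles: -2.6, 3.3. RHP poles (Re>0): 1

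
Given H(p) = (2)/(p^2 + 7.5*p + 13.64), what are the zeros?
Numerator is a nonzero constant (2) → Zeros: none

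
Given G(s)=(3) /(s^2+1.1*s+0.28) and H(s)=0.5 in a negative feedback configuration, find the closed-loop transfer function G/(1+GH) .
Closed-loop T = G/(1+GH).
Numerator: G_num * H_den = 3.
Denominator: G_den * H_den + G_num * H_num = (s^2 + 1.1*s + 0.28) + (1.5) = s^2 + 1.1*s + 1.78.
T(s) = (3)/(s^2 + 1.1*s + 1.78)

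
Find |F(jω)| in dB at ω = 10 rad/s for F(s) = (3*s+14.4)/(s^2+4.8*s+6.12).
Substitute s = j*10: F(j10) = 0.00792699 - 0.315504j.
|F(j10)| = sqrt(Re² + Im²) = 0.3156.
20*log₁₀(0.3156) = -10.02 dB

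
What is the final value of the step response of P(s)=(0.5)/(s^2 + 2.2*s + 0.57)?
FVT: lim_{t→∞} y(t) = lim_{s→0} s*Y(s) where Y(s) = P(s)/s.
= lim_{s→0} P(s) = P(0) = num(0)/den(0) = 0.5/0.57 = 0.8772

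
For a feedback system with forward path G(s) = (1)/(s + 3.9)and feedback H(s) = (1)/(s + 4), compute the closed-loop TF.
Closed-loop T = G/(1+GH).
Numerator: G_num * H_den = s + 4.
Denominator: G_den * H_den + G_num * H_num = (s^2 + 7.9*s + 15.6) + (1) = s^2 + 7.9*s + 16.6.
T(s) = (s + 4)/(s^2 + 7.9*s + 16.6)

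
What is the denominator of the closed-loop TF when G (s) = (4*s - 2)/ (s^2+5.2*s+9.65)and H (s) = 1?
Characteristic poly = G_den * H_den + G_num * H_num = (s^2 + 5.2*s + 9.65) + (4*s - 2) = s^2 + 9.2*s + 7.65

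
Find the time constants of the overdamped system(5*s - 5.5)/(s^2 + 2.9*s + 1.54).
Overdamped: real poles at -2.2, -0.7. τ = -1/pole → τ₁ = 0.4545, τ₂ = 1.429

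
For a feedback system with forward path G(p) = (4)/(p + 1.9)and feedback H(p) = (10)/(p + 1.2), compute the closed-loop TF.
Closed-loop T = G/(1+GH).
Numerator: G_num * H_den = 4*p + 4.8.
Denominator: G_den * H_den + G_num * H_num = (p^2 + 3.1*p + 2.28) + (40) = p^2 + 3.1*p + 42.28.
T(p) = (4*p + 4.8)/(p^2 + 3.1*p + 42.28)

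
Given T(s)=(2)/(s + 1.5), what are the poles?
Set denominator = 0: s + 1.5 = 0 → Poles: -1.5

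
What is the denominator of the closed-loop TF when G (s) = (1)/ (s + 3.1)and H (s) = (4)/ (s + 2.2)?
Characteristic poly = G_den * H_den + G_num * H_num = (s^2 + 5.3*s + 6.82) + (4) = s^2 + 5.3*s + 10.82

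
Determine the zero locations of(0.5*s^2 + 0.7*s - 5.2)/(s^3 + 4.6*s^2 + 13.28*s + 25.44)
Set numerator = 0: 0.5*s^2 + 0.7*s - 5.2 = 0.5*(s - 2.6)(s + 4) = 0 → Zeros: -4, 2.6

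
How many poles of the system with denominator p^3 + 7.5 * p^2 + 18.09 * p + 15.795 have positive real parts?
p^3 + 7.5*p^2 + 18.09*p + 15.795 = (p + 3.9)(p^2 + 3.6*p + 4.05). Poles: -1.8 + 0.9j, -1.8 - 0.9j, -3.9. RHP poles (Re>0): 0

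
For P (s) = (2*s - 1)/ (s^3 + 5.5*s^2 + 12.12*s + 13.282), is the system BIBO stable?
Denominator: s^3 + 5.5*s^2 + 12.12*s + 13.282 = (s + 2.9)(s^2 + 2.6*s + 4.58). Poles: -1.3 + 1.7j, -1.3 - 1.7j, -2.9. All Re(p)<0: Yes (stable)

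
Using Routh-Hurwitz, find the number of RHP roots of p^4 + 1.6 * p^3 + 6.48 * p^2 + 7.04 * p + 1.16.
Routh array:
p^4: [1, 6.48, 1.16]; p^3: [1.6, 7.04]; p^2: [2.08, 1.16]; p^1: [6.14769]; p^0: [1.16]
First column: [1, 1.6, 2.08, 6.14769, 1.16]. Sign changes = RHP roots = 0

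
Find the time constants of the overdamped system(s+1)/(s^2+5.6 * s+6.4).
Overdamped: real poles at -1.6, -4. τ = -1/pole → τ₁ = 0.625, τ₂ = 0.25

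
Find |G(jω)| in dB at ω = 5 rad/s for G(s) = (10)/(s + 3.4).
Substitute s = j*5: G(j5) = 0.929978 - 1.36761j.
|G(j5)| = sqrt(Re² + Im²) = 1.654.
20*log₁₀(1.654) = 4.37 dB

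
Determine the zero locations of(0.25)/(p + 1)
Numerator is a nonzero constant (0.25) → Zeros: none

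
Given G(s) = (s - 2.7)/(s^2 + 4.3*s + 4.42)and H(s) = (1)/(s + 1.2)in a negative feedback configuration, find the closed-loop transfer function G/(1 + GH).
Closed-loop T = G/(1+GH).
Numerator: G_num * H_den = s^2 - 1.5*s - 3.24.
Denominator: G_den * H_den + G_num * H_num = (s^3 + 5.5*s^2 + 9.58*s + 5.304) + (s - 2.7) = s^3 + 5.5*s^2 + 10.58*s + 2.604.
T(s) = (s^2 - 1.5*s - 3.24)/(s^3 + 5.5*s^2 + 10.58*s + 2.604)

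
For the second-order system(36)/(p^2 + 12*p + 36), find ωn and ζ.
Standard form: ωn²/(p²+2ζωn·p+ωn²).
const=36=ωn² → ωn=6, p coeff=12=2ζωn → ζ=1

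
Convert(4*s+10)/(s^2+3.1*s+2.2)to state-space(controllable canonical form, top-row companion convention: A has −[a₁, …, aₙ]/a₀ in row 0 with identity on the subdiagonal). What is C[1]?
Reachable canonical form: C = numerator coefficients (right-aligned, zero-padded to length n).
num = 4*s + 10, C = [[4, 10]].
C[1] = 10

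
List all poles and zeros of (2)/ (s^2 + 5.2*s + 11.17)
Set denominator = 0: s^2 + 5.2*s + 11.17 = 0 → Poles: -2.6 + 2.1j, -2.6 - 2.1j
Numerator is a nonzero constant (2) → Zeros: none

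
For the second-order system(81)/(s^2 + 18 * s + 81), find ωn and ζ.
Standard form: ωn²/(s²+2ζωn·s+ωn²).
const=81=ωn² → ωn=9, s coeff=18=2ζωn → ζ=1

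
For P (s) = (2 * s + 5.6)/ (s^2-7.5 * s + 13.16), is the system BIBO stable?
Denominator: s^2 - 7.5*s + 13.16 = (s - 4.7)(s - 2.8). Poles: 2.8, 4.7. All Re(p)<0: No (unstable)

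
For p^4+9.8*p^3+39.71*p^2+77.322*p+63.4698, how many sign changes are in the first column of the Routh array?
Routh array:
p^4: [1, 39.71, 63.4698]; p^3: [9.8, 77.322]; p^2: [31.82, 63.4698]; p^1: [57.7744]; p^0: [63.4698]
First column: [1, 9.8, 31.82, 57.7744, 63.4698]. Sign changes = 0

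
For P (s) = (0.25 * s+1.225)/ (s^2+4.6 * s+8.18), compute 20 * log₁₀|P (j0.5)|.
Substitute s = j*0.5: P(j0.5) = 0.146707 - 0.0267877j.
|P(j0.5)| = sqrt(Re² + Im²) = 0.1491.
20*log₁₀(0.1491) = -16.53 dB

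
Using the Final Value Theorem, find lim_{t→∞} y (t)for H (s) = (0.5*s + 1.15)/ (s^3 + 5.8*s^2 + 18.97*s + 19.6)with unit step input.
FVT: lim_{t→∞} y(t) = lim_{s→0} s*Y(s) where Y(s) = H(s)/s.
= lim_{s→0} H(s) = H(0) = num(0)/den(0) = 1.15/19.6 = 0.05867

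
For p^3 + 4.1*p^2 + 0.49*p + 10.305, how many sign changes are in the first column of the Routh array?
Routh array:
p^3: [1, 0.49]; p^2: [4.1, 10.305]; p^1: [-2.02341]; p^0: [10.305]
First column: [1, 4.1, -2.02341, 10.305]. Sign changes = 2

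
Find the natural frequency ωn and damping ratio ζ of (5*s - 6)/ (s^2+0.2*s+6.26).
Underdamped: complex pole -0.1 + 2.5j. ωn = |pole| = 2.502, ζ = -Re(pole)/ωn = 0.03997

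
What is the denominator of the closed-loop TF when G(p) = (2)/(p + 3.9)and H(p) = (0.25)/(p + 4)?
Characteristic poly = G_den * H_den + G_num * H_num = (p^2 + 7.9*p + 15.6) + (0.5) = p^2 + 7.9*p + 16.1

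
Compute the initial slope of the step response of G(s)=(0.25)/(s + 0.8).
IVT: y'(0⁺) = lim_{s→∞} s²·Y(s) = lim_{s→∞} s·G(s).
deg(num) = 0, deg(den) = 1, relative degree = 1, so s·G(s) → (leading num)/(leading den) = 0.25/1 = 0.25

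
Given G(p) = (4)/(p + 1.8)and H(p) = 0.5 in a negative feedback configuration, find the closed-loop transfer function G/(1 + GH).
Closed-loop T = G/(1+GH).
Numerator: G_num * H_den = 4.
Denominator: G_den * H_den + G_num * H_num = (p + 1.8) + (2) = p + 3.8.
T(p) = (4)/(p + 3.8)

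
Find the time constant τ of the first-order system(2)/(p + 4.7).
First-order system: τ = -1/pole. Pole = -4.7. τ = -1/(-4.7) = 0.2128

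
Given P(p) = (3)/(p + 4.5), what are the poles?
Set denominator = 0: p + 4.5 = 0 → Poles: -4.5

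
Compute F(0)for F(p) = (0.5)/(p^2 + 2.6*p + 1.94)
DC gain = F(0) = num(0)/den(0) = 0.5/1.94 = 0.2577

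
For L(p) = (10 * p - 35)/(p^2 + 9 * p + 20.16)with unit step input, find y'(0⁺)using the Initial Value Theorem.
IVT: y'(0⁺) = lim_{p→∞} p²·Y(p) = lim_{p→∞} p·L(p).
deg(num) = 1, deg(den) = 2, relative degree = 1, so p·L(p) → (leading num)/(leading den) = 10/1 = 10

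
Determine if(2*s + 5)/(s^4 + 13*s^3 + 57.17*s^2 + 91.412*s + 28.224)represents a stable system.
Denominator: s^4 + 13*s^3 + 57.17*s^2 + 91.412*s + 28.224 = (s + 4.5)(s + 3.2)(s + 4.9)(s + 0.4). Poles: -0.4, -3.2, -4.5, -4.9. All Re(p)<0: Yes (stable)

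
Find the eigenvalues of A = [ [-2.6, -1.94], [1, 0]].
Eigenvalues solve det(λI - A) = 0.
Characteristic polynomial: λ^2 + 2.6*λ + 1.94 = 0.
Roots: -1.3 + 0.5j, -1.3 - 0.5j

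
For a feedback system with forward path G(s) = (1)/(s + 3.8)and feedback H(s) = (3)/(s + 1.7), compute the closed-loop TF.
Closed-loop T = G/(1+GH).
Numerator: G_num * H_den = s + 1.7.
Denominator: G_den * H_den + G_num * H_num = (s^2 + 5.5*s + 6.46) + (3) = s^2 + 5.5*s + 9.46.
T(s) = (s + 1.7)/(s^2 + 5.5*s + 9.46)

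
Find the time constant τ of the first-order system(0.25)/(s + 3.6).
First-order system: τ = -1/pole. Pole = -3.6. τ = -1/(-3.6) = 0.2778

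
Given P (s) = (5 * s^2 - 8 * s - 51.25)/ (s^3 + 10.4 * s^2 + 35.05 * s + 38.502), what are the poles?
Set denominator = 0: s^3 + 10.4*s^2 + 35.05*s + 38.502 = (s + 3.1)(s + 4.6)(s + 2.7) = 0 → Poles: -2.7, -3.1, -4.6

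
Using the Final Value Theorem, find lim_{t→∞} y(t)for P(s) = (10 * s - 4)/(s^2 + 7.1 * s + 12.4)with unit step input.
FVT: lim_{t→∞} y(t) = lim_{s→0} s*Y(s) where Y(s) = P(s)/s.
= lim_{s→0} P(s) = P(0) = num(0)/den(0) = -4/12.4 = -0.3226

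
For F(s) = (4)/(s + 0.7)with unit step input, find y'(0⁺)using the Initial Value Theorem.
IVT: y'(0⁺) = lim_{s→∞} s²·Y(s) = lim_{s→∞} s·F(s).
deg(num) = 0, deg(den) = 1, relative degree = 1, so s·F(s) → (leading num)/(leading den) = 4/1 = 4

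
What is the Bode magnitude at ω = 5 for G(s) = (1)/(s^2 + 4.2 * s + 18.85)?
Substitute s = j*5: G(j5) = -0.012844 - 0.0438576j.
|G(j5)| = sqrt(Re² + Im²) = 0.0457.
20*log₁₀(0.0457) = -26.80 dB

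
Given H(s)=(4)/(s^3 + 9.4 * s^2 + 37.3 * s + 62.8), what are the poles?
Set denominator = 0: s^3 + 9.4*s^2 + 37.3*s + 62.8 = (s + 4)(s^2 + 5.4*s + 15.7) = 0 → Poles: -2.7 + 2.9j, -2.7 - 2.9j, -4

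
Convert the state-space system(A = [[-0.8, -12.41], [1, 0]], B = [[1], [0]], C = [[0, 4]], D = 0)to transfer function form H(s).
H(s) = C(sI - A)⁻¹B + D.
Characteristic polynomial det(sI - A) = s^2 + 0.8*s + 12.41.
Numerator from C·adj(sI-A)·B + D·det(sI-A) = 4.
H(s) = (4)/(s^2 + 0.8*s + 12.41)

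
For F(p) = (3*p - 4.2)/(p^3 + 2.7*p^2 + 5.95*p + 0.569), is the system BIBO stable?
Denominator: p^3 + 2.7*p^2 + 5.95*p + 0.569 = (p + 0.1)(p^2 + 2.6*p + 5.69). Poles: -0.1, -1.3 + 2j, -1.3 - 2j. All Re(p)<0: Yes (stable)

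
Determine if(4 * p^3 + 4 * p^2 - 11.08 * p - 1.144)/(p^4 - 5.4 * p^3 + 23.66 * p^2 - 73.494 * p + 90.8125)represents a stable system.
Denominator: p^4 - 5.4*p^3 + 23.66*p^2 - 73.494*p + 90.8125 = (p^2 - 0.6*p + 14.53)(p^2 - 4.8*p + 6.25). Poles: 0.3 + 3.8j, 0.3 - 3.8j, 2.4 + 0.7j, 2.4 - 0.7j. All Re(p)<0: No (unstable)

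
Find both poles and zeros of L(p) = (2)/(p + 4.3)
Set denominator = 0: p + 4.3 = 0 → Poles: -4.3
Numerator is a nonzero constant (2) → Zeros: none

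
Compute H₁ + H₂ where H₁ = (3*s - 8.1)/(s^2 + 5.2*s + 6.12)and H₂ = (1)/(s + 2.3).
Parallel: H = H₁ + H₂ = (n₁·d₂ + n₂·d₁)/(d₁·d₂).
n₁·d₂ = 3*s^2 - 1.2*s - 18.63. n₂·d₁ = s^2 + 5.2*s + 6.12. Sum = 4*s^2 + 4*s - 12.51. d₁·d₂ = s^3 + 7.5*s^2 + 18.08*s + 14.076.
H(s) = (4*s^2 + 4*s - 12.51)/(s^3 + 7.5*s^2 + 18.08*s + 14.076)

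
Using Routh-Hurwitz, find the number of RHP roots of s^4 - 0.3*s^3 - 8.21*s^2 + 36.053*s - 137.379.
Routh array:
s^4: [1, -8.21, -137.379]; s^3: [-0.3, 36.053]; s^2: [111.967, -137.379]; s^1: [35.6849]; s^0: [-137.379]
First column: [1, -0.3, 111.967, 35.6849, -137.379]. Sign changes = RHP roots = 3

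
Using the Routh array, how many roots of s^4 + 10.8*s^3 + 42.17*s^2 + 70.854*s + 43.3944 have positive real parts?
Routh array:
s^4: [1, 42.17, 43.3944]; s^3: [10.8, 70.854]; s^2: [35.6094, 43.3944]; s^1: [57.6929]; s^0: [43.3944]
First column: [1, 10.8, 35.6094, 57.6929, 43.3944]. Sign changes = RHP roots = 0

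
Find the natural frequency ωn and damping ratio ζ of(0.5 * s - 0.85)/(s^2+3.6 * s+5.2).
Underdamped: complex pole -1.8 + 1.4j. ωn = |pole| = 2.28, ζ = -Re(pole)/ωn = 0.7894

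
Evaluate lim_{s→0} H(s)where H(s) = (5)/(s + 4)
DC gain = H(0) = num(0)/den(0) = 5/4 = 1.25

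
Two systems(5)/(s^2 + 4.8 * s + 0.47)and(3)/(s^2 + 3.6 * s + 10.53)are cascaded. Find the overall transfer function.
Series: H = H₁ · H₂ = (n₁·n₂)/(d₁·d₂).
Num: n₁·n₂ = 15. Den: d₁·d₂ = s^4 + 8.4*s^3 + 28.28*s^2 + 52.236*s + 4.9491.
H(s) = (15)/(s^4 + 8.4*s^3 + 28.28*s^2 + 52.236*s + 4.9491)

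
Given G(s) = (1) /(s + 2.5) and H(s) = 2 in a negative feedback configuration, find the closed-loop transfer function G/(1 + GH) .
Closed-loop T = G/(1+GH).
Numerator: G_num * H_den = 1.
Denominator: G_den * H_den + G_num * H_num = (s + 2.5) + (2) = s + 4.5.
T(s) = (1)/(s + 4.5)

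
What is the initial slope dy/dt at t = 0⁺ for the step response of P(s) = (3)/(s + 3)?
IVT: y'(0⁺) = lim_{s→∞} s²·Y(s) = lim_{s→∞} s·P(s).
deg(num) = 0, deg(den) = 1, relative degree = 1, so s·P(s) → (leading num)/(leading den) = 3/1 = 3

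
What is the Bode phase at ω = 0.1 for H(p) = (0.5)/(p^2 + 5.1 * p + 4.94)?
Substitute p = j*0.1: H(j0.1) = 0.100346 - 0.0103806j.
∠H(j0.1) = atan2(Im, Re) = atan2(-0.0103806, 0.100346) = -5.91°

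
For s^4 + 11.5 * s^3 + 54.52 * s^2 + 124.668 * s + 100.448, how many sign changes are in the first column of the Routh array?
Routh array:
s^4: [1, 54.52, 100.448]; s^3: [11.5, 124.668]; s^2: [43.6793, 100.448]; s^1: [98.2218]; s^0: [100.448]
First column: [1, 11.5, 43.6793, 98.2218, 100.448]. Sign changes = 0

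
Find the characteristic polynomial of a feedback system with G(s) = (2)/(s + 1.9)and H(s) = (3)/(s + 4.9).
Characteristic poly = G_den * H_den + G_num * H_num = (s^2 + 6.8*s + 9.31) + (6) = s^2 + 6.8*s + 15.31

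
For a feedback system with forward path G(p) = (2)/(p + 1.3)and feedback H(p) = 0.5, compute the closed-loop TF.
Closed-loop T = G/(1+GH).
Numerator: G_num * H_den = 2.
Denominator: G_den * H_den + G_num * H_num = (p + 1.3) + (1) = p + 2.3.
T(p) = (2)/(p + 2.3)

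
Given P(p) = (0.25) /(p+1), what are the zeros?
Numerator is a nonzero constant (0.25) → Zeros: none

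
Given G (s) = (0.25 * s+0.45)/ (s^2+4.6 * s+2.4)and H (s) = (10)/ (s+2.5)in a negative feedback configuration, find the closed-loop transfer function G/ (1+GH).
Closed-loop T = G/(1+GH).
Numerator: G_num * H_den = 0.25*s^2 + 1.075*s + 1.125.
Denominator: G_den * H_den + G_num * H_num = (s^3 + 7.1*s^2 + 13.9*s + 6) + (2.5*s + 4.5) = s^3 + 7.1*s^2 + 16.4*s + 10.5.
T(s) = (0.25*s^2 + 1.075*s + 1.125)/(s^3 + 7.1*s^2 + 16.4*s + 10.5)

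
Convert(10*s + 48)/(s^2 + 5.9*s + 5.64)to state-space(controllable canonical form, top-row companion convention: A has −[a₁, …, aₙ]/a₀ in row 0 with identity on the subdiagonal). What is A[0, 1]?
Reachable canonical form for den = s^2 + 5.9*s + 5.64: top row of A = -[a₁,a₂,...,aₙ]/a₀, ones on the subdiagonal, zeros elsewhere.
A = [[-5.9, -5.64], [1, 0]].
A[0,1] = -5.64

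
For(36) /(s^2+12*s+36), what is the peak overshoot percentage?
Standard form: ωn²/(s²+2ζωn·s+ωn²) → ωn = 6, ζ = 1.
ζ ≥ 1, so the response is non-oscillatory: peak overshoot = 0%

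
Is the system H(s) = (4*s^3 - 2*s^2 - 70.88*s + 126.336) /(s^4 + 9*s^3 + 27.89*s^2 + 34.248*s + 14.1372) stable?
Denominator: s^4 + 9*s^3 + 27.89*s^2 + 34.248*s + 14.1372 = (s + 0.9)(s + 3.3)(s + 1.4)(s + 3.4). Poles: -0.9, -1.4, -3.3, -3.4. All Re(p)<0: Yes (stable)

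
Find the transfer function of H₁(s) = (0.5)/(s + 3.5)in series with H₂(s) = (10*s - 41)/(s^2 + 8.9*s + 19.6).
Series: H = H₁ · H₂ = (n₁·n₂)/(d₁·d₂).
Num: n₁·n₂ = 5*s - 20.5. Den: d₁·d₂ = s^3 + 12.4*s^2 + 50.75*s + 68.6.
H(s) = (5*s - 20.5)/(s^3 + 12.4*s^2 + 50.75*s + 68.6)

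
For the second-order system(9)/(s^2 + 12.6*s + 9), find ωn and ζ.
Standard form: ωn²/(s²+2ζωn·s+ωn²).
const=9=ωn² → ωn=3, s coeff=12.6=2ζωn → ζ=2.1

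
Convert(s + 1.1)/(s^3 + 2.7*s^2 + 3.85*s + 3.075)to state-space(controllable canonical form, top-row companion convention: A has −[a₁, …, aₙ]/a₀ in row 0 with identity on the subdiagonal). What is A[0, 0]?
Reachable canonical form for den = s^3 + 2.7*s^2 + 3.85*s + 3.075: top row of A = -[a₁,a₂,...,aₙ]/a₀, ones on the subdiagonal, zeros elsewhere.
A = [[-2.7, -3.85, -3.075], [1, 0, 0], [0, 1, 0]].
A[0,0] = -2.7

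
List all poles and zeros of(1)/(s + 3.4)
Set denominator = 0: s + 3.4 = 0 → Poles: -3.4
Numerator is a nonzero constant (1) → Zeros: none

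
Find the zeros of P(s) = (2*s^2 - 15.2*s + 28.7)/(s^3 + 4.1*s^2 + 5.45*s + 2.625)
Set numerator = 0: 2*s^2 - 15.2*s + 28.7 = 2*(s - 3.5)(s - 4.1) = 0 → Zeros: 3.5, 4.1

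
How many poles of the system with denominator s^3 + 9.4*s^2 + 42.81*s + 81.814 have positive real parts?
s^3 + 9.4*s^2 + 42.81*s + 81.814 = (s + 3.8)(s^2 + 5.6*s + 21.53). Poles: -2.8 + 3.7j, -2.8 - 3.7j, -3.8. RHP poles (Re>0): 0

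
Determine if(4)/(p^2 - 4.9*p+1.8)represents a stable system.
Denominator: p^2 - 4.9*p + 1.8 = (p - 4.5)(p - 0.4). Poles: 0.4, 4.5. All Re(p)<0: No (unstable)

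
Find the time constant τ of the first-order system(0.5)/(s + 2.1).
First-order system: τ = -1/pole. Pole = -2.1. τ = -1/(-2.1) = 0.4762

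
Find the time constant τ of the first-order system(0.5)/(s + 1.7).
First-order system: τ = -1/pole. Pole = -1.7. τ = -1/(-1.7) = 0.5882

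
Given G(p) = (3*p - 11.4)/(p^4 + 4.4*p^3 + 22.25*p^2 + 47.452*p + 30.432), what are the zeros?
Set numerator = 0: 3*p - 11.4 = 0 → Zeros: 3.8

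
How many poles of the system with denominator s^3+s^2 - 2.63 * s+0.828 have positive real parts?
s^3 + s^2 - 2.63*s + 0.828 = (s - 0.4)(s - 0.9)(s + 2.3). Poles: -2.3, 0.4, 0.9. RHP poles (Re>0): 2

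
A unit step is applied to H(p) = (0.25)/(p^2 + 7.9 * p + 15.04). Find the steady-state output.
FVT: lim_{t→∞} y(t) = lim_{p→0} p*Y(p) where Y(p) = H(p)/p.
= lim_{p→0} H(p) = H(0) = num(0)/den(0) = 0.25/15.04 = 0.01662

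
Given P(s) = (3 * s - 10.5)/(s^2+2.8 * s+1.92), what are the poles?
Set denominator = 0: s^2 + 2.8*s + 1.92 = (s + 1.6)(s + 1.2) = 0 → Poles: -1.2, -1.6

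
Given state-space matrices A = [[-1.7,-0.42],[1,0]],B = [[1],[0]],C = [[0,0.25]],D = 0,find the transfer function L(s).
L(s) = C(sI - A)⁻¹B + D.
Characteristic polynomial det(sI - A) = s^2 + 1.7*s + 0.42.
Numerator from C·adj(sI-A)·B + D·det(sI-A) = 0.25.
L(s) = (0.25)/(s^2 + 1.7*s + 0.42)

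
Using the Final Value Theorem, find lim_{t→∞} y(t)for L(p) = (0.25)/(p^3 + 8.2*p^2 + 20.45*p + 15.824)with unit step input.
FVT: lim_{t→∞} y(t) = lim_{p→0} p*Y(p) where Y(p) = L(p)/p.
= lim_{p→0} L(p) = L(0) = num(0)/den(0) = 0.25/15.824 = 0.0158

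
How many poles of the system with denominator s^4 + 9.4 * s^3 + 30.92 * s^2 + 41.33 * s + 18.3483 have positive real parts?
s^4 + 9.4*s^3 + 30.92*s^2 + 41.33*s + 18.3483 = (s + 1.9)(s + 2.9)(s + 0.9)(s + 3.7). Poles: -0.9, -1.9, -2.9, -3.7. RHP poles (Re>0): 0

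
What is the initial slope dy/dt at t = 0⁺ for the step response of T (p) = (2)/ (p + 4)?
IVT: y'(0⁺) = lim_{p→∞} p²·Y(p) = lim_{p→∞} p·T(p).
deg(num) = 0, deg(den) = 1, relative degree = 1, so p·T(p) → (leading num)/(leading den) = 2/1 = 2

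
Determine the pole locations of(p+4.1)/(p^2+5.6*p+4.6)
Set denominator = 0: p^2 + 5.6*p + 4.6 = (p + 4.6)(p + 1) = 0 → Poles: -1, -4.6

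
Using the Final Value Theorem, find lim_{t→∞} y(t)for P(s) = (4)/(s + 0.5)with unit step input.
FVT: lim_{t→∞} y(t) = lim_{s→0} s*Y(s) where Y(s) = P(s)/s.
= lim_{s→0} P(s) = P(0) = num(0)/den(0) = 4/0.5 = 8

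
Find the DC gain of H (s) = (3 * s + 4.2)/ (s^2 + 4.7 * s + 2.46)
DC gain = H(0) = num(0)/den(0) = 4.2/2.46 = 1.707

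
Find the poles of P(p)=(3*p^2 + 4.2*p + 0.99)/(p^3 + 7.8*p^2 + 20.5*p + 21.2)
Set denominator = 0: p^3 + 7.8*p^2 + 20.5*p + 21.2 = (p + 4)(p^2 + 3.8*p + 5.3) = 0 → Poles: -1.9 + 1.3j, -1.9 - 1.3j, -4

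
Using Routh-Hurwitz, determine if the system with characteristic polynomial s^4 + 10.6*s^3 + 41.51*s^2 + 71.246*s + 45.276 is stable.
Routh array:
s^4: [1, 41.51, 45.276]; s^3: [10.6, 71.246]; s^2: [34.7887, 45.276]; s^1: [57.4505]; s^0: [45.276]
First column: [1, 10.6, 34.7887, 57.4505, 45.276]. Sign changes = 0.
Yes, stable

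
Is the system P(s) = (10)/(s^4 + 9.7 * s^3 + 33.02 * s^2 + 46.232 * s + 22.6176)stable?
Denominator: s^4 + 9.7*s^3 + 33.02*s^2 + 46.232*s + 22.6176 = (s + 3.8)(s + 3.1)(s + 1.6)(s + 1.2). Poles: -1.2, -1.6, -3.1, -3.8. All Re(p)<0: Yes (stable)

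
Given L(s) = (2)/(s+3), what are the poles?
Set denominator = 0: s + 3 = 0 → Poles: -3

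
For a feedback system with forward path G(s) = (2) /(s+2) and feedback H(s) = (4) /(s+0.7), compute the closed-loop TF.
Closed-loop T = G/(1+GH).
Numerator: G_num * H_den = 2*s + 1.4.
Denominator: G_den * H_den + G_num * H_num = (s^2 + 2.7*s + 1.4) + (8) = s^2 + 2.7*s + 9.4.
T(s) = (2*s + 1.4)/(s^2 + 2.7*s + 9.4)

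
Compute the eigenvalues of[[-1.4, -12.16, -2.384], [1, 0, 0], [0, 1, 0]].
Eigenvalues solve det(λI - A) = 0.
Characteristic polynomial: λ^3 + 1.4*λ^2 + 12.16*λ + 2.384 = 0.
Factor: (λ + 0.2)(λ^2 + 1.2*λ + 11.92) = 0.
Roots: -0.2, -0.6 + 3.4j, -0.6 - 3.4j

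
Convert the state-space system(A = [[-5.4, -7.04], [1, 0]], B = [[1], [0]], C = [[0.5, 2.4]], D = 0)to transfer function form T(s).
T(s) = C(sI - A)⁻¹B + D.
Characteristic polynomial det(sI - A) = s^2 + 5.4*s + 7.04.
Numerator from C·adj(sI-A)·B + D·det(sI-A) = 0.5*s + 2.4.
T(s) = (0.5*s + 2.4)/(s^2 + 5.4*s + 7.04)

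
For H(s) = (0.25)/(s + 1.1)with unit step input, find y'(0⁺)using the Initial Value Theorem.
IVT: y'(0⁺) = lim_{s→∞} s²·Y(s) = lim_{s→∞} s·H(s).
deg(num) = 0, deg(den) = 1, relative degree = 1, so s·H(s) → (leading num)/(leading den) = 0.25/1 = 0.25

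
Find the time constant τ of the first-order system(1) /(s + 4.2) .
First-order system: τ = -1/pole. Pole = -4.2. τ = -1/(-4.2) = 0.2381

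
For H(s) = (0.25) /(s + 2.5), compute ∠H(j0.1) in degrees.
Substitute s = j*0.1: H(j0.1) = 0.0998403 - 0.00399361j.
∠H(j0.1) = atan2(Im, Re) = atan2(-0.00399361, 0.0998403) = -2.29°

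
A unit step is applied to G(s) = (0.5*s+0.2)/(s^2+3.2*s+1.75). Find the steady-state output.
FVT: lim_{t→∞} y(t) = lim_{s→0} s*Y(s) where Y(s) = G(s)/s.
= lim_{s→0} G(s) = G(0) = num(0)/den(0) = 0.2/1.75 = 0.1143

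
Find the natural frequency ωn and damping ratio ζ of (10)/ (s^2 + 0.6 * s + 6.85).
Underdamped: complex pole -0.3 + 2.6j. ωn = |pole| = 2.617, ζ = -Re(pole)/ωn = 0.1146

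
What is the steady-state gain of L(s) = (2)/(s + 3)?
DC gain = L(0) = num(0)/den(0) = 2/3 = 0.6667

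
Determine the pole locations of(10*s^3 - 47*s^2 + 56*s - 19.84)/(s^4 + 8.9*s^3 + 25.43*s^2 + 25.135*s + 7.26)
Set denominator = 0: s^4 + 8.9*s^3 + 25.43*s^2 + 25.135*s + 7.26 = (s + 0.5)(s + 1.1)(s + 4)(s + 3.3) = 0 → Poles: -0.5, -1.1, -3.3, -4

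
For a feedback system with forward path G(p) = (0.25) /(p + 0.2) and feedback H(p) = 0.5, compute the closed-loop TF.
Closed-loop T = G/(1+GH).
Numerator: G_num * H_den = 0.25.
Denominator: G_den * H_den + G_num * H_num = (p + 0.2) + (0.125) = p + 0.325.
T(p) = (0.25)/(p + 0.325)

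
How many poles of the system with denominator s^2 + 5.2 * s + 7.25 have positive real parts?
Poles: -2.6 + 0.7j, -2.6 - 0.7j. RHP poles (Re>0): 0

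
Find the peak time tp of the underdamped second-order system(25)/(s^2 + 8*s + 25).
Standard form: ωn²/(s²+2ζωn·s+ωn²) → ωn = 5, ζ = 0.8.
ωd = ωn·√(1-ζ²) = 5·√(1-0.8²) = 3.
tp = π/ωd = π/3 = 1.047 s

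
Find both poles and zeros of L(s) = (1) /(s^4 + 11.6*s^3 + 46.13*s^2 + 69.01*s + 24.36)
Set denominator = 0: s^4 + 11.6*s^3 + 46.13*s^2 + 69.01*s + 24.36 = (s + 0.5)(s + 4)(s + 2.9)(s + 4.2) = 0 → Poles: -0.5, -2.9, -4, -4.2
Numerator is a nonzero constant (1) → Zeros: none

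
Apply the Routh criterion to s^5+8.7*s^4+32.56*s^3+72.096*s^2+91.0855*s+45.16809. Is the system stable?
Routh array:
s^5: [1, 32.56, 91.0855]; s^4: [8.7, 72.096, 45.16809]; s^3: [24.2731, 85.8938]; s^2: [41.3098, 45.16809]; s^1: [59.3536]; s^0: [45.16809]
First column: [1, 8.7, 24.2731, 41.3098, 59.3536, 45.16809]. Sign changes = 0.
Yes, stable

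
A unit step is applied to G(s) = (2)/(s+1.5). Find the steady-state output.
FVT: lim_{t→∞} y(t) = lim_{s→0} s*Y(s) where Y(s) = G(s)/s.
= lim_{s→0} G(s) = G(0) = num(0)/den(0) = 2/1.5 = 1.333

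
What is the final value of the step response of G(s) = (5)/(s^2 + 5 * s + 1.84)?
FVT: lim_{t→∞} y(t) = lim_{s→0} s*Y(s) where Y(s) = G(s)/s.
= lim_{s→0} G(s) = G(0) = num(0)/den(0) = 5/1.84 = 2.717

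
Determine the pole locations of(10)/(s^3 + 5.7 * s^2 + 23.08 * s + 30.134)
Set denominator = 0: s^3 + 5.7*s^2 + 23.08*s + 30.134 = (s + 1.9)(s^2 + 3.8*s + 15.86) = 0 → Poles: -1.9, -1.9 + 3.5j, -1.9 - 3.5j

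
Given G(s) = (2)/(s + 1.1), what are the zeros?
Numerator is a nonzero constant (2) → Zeros: none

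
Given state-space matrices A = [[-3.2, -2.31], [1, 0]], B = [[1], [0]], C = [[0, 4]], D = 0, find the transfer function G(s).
G(s) = C(sI - A)⁻¹B + D.
Characteristic polynomial det(sI - A) = s^2 + 3.2*s + 2.31.
Numerator from C·adj(sI-A)·B + D·det(sI-A) = 4.
G(s) = (4)/(s^2 + 3.2*s + 2.31)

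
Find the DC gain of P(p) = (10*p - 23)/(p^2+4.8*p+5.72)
DC gain = P(0) = num(0)/den(0) = -23/5.72 = -4.021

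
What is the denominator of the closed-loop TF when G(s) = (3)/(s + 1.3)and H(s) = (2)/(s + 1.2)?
Characteristic poly = G_den * H_den + G_num * H_num = (s^2 + 2.5*s + 1.56) + (6) = s^2 + 2.5*s + 7.56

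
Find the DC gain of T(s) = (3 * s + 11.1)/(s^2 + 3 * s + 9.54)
DC gain = T(0) = num(0)/den(0) = 11.1/9.54 = 1.164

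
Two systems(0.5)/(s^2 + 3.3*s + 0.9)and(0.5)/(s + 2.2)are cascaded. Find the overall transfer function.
Series: H = H₁ · H₂ = (n₁·n₂)/(d₁·d₂).
Num: n₁·n₂ = 0.25. Den: d₁·d₂ = s^3 + 5.5*s^2 + 8.16*s + 1.98.
H(s) = (0.25)/(s^3 + 5.5*s^2 + 8.16*s + 1.98)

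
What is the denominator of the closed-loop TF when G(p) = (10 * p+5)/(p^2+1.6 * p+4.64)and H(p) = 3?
Characteristic poly = G_den * H_den + G_num * H_num = (p^2 + 1.6*p + 4.64) + (30*p + 15) = p^2 + 31.6*p + 19.64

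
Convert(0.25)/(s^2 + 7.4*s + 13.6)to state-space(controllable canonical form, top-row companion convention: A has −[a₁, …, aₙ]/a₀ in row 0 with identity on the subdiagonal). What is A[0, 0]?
Reachable canonical form for den = s^2 + 7.4*s + 13.6: top row of A = -[a₁,a₂,...,aₙ]/a₀, ones on the subdiagonal, zeros elsewhere.
A = [[-7.4, -13.6], [1, 0]].
A[0,0] = -7.4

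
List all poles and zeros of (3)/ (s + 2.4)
Set denominator = 0: s + 2.4 = 0 → Poles: -2.4
Numerator is a nonzero constant (3) → Zeros: none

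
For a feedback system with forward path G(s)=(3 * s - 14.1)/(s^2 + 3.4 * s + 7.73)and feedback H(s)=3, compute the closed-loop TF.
Closed-loop T = G/(1+GH).
Numerator: G_num * H_den = 3*s - 14.1.
Denominator: G_den * H_den + G_num * H_num = (s^2 + 3.4*s + 7.73) + (9*s - 42.3) = s^2 + 12.4*s - 34.57.
T(s) = (3*s - 14.1)/(s^2 + 12.4*s - 34.57)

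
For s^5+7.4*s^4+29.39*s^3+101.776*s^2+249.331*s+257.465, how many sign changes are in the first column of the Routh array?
Routh array:
s^5: [1, 29.39, 249.331]; s^4: [7.4, 101.776, 257.465]; s^3: [15.6365, 214.538]; s^2: [0.245237, 257.465]; s^1: [-16201.6]; s^0: [257.465]
First column: [1, 7.4, 15.6365, 0.245237, -16201.6, 257.465]. Sign changes = 2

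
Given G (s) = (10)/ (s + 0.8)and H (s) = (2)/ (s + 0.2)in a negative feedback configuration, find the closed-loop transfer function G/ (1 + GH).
Closed-loop T = G/(1+GH).
Numerator: G_num * H_den = 10*s + 2.
Denominator: G_den * H_den + G_num * H_num = (s^2 + s + 0.16) + (20) = s^2 + s + 20.16.
T(s) = (10*s + 2)/(s^2 + s + 20.16)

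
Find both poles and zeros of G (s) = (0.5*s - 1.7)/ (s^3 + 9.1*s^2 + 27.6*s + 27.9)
Set denominator = 0: s^3 + 9.1*s^2 + 27.6*s + 27.9 = (s + 3.1)(s + 3)(s + 3) = 0 → Poles: -3, -3, -3.1
Set numerator = 0: 0.5*s - 1.7 = 0 → Zeros: 3.4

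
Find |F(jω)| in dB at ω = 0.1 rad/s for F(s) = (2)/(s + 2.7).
Substitute s = j*0.1: F(j0.1) = 0.739726 - 0.0273973j.
|F(j0.1)| = sqrt(Re² + Im²) = 0.7402.
20*log₁₀(0.7402) = -2.61 dB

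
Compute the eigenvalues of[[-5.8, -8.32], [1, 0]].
Eigenvalues solve det(λI - A) = 0.
Characteristic polynomial: λ^2 + 5.8*λ + 8.32 = 0.
Factor: (λ + 3.2)(λ + 2.6) = 0.
Roots: -2.6, -3.2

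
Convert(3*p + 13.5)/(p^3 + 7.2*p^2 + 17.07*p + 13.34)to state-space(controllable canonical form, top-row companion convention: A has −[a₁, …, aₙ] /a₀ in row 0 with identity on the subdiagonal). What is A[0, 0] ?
Reachable canonical form for den = p^3 + 7.2*p^2 + 17.07*p + 13.34: top row of A = -[a₁,a₂,...,aₙ]/a₀, ones on the subdiagonal, zeros elsewhere.
A = [[-7.2, -17.07, -13.34], [1, 0, 0], [0, 1, 0]].
A[0,0] = -7.2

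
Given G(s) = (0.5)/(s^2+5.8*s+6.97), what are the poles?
Set denominator = 0: s^2 + 5.8*s + 6.97 = (s + 4.1)(s + 1.7) = 0 → Poles: -1.7, -4.1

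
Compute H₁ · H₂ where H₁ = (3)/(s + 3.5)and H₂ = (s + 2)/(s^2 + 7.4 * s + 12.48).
Series: H = H₁ · H₂ = (n₁·n₂)/(d₁·d₂).
Num: n₁·n₂ = 3*s + 6. Den: d₁·d₂ = s^3 + 10.9*s^2 + 38.38*s + 43.68.
H(s) = (3*s + 6)/(s^3 + 10.9*s^2 + 38.38*s + 43.68)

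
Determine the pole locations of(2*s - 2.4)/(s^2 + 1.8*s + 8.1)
Set denominator = 0: s^2 + 1.8*s + 8.1 = 0 → Poles: -0.9 + 2.7j, -0.9 - 2.7j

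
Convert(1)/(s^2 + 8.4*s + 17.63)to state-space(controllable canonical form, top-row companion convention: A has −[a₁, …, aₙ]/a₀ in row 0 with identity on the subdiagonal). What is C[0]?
Reachable canonical form: C = numerator coefficients (right-aligned, zero-padded to length n).
num = 1, C = [[0, 1]].
C[0] = 0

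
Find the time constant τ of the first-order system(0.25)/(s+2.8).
First-order system: τ = -1/pole. Pole = -2.8. τ = -1/(-2.8) = 0.3571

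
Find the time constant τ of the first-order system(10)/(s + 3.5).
First-order system: τ = -1/pole. Pole = -3.5. τ = -1/(-3.5) = 0.2857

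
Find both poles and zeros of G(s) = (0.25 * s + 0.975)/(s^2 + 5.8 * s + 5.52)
Set denominator = 0: s^2 + 5.8*s + 5.52 = (s + 4.6)(s + 1.2) = 0 → Poles: -1.2, -4.6
Set numerator = 0: 0.25*s + 0.975 = 0 → Zeros: -3.9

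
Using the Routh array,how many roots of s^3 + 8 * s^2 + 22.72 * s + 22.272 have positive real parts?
Routh array:
s^3: [1, 22.72]; s^2: [8, 22.272]; s^1: [19.936]; s^0: [22.272]
First column: [1, 8, 19.936, 22.272]. Sign changes = RHP roots = 0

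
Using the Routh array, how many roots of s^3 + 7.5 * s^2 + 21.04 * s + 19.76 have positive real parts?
Routh array:
s^3: [1, 21.04]; s^2: [7.5, 19.76]; s^1: [18.4053]; s^0: [19.76]
First column: [1, 7.5, 18.4053, 19.76]. Sign changes = RHP roots = 0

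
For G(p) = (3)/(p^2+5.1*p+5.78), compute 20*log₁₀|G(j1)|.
Substitute p = j*1: G(j1) = 0.293501 - 0.31315j.
|G(j1)| = sqrt(Re² + Im²) = 0.4292.
20*log₁₀(0.4292) = -7.35 dB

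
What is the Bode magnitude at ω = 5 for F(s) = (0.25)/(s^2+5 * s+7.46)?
Substitute s = j*5: F(j5) = -0.00470165 - 0.00670132j.
|F(j5)| = sqrt(Re² + Im²) = 0.008186.
20*log₁₀(0.008186) = -41.74 dB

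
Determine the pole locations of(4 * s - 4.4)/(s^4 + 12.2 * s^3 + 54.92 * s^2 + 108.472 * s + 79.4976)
Set denominator = 0: s^4 + 12.2*s^3 + 54.92*s^2 + 108.472*s + 79.4976 = (s + 4.2)(s + 2.6)(s + 2.8)(s + 2.6) = 0 → Poles: -2.6, -2.6, -2.8, -4.2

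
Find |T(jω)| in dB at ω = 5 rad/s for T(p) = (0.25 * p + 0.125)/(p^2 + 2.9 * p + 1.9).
Substitute p = j*5: T(j5) = 0.0204844 - 0.0412544j.
|T(j5)| = sqrt(Re² + Im²) = 0.04606.
20*log₁₀(0.04606) = -26.73 dB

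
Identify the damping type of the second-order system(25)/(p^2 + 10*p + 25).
Standard form: ωn²/(p²+2ζωn·p+ωn²) gives ωn=5, ζ=1.
Critically damped (ζ = 1)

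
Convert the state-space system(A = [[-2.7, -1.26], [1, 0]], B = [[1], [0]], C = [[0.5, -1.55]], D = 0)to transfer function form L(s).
L(s) = C(sI - A)⁻¹B + D.
Characteristic polynomial det(sI - A) = s^2 + 2.7*s + 1.26.
Numerator from C·adj(sI-A)·B + D·det(sI-A) = 0.5*s - 1.55.
L(s) = (0.5*s - 1.55)/(s^2 + 2.7*s + 1.26)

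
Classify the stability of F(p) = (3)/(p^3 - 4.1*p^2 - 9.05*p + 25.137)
Denominator: p^3 - 4.1*p^2 - 9.05*p + 25.137 = (p - 4.9)(p - 1.9)(p + 2.7). Poles: -2.7, 1.9, 4.9. Unstable (2 pole(s) in RHP)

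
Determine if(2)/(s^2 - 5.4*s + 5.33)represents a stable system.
Denominator: s^2 - 5.4*s + 5.33 = (s - 4.1)(s - 1.3). Poles: 1.3, 4.1. All Re(p)<0: No (unstable)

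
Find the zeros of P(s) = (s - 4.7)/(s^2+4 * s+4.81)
Set numerator = 0: s - 4.7 = 0 → Zeros: 4.7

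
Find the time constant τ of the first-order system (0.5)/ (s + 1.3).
First-order system: τ = -1/pole. Pole = -1.3. τ = -1/(-1.3) = 0.7692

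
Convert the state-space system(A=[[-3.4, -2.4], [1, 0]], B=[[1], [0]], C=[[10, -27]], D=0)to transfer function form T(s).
T(s) = C(sI - A)⁻¹B + D.
Characteristic polynomial det(sI - A) = s^2 + 3.4*s + 2.4.
Numerator from C·adj(sI-A)·B + D·det(sI-A) = 10*s - 27.
T(s) = (10*s - 27)/(s^2 + 3.4*s + 2.4)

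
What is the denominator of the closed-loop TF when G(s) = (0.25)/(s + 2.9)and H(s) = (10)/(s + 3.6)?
Characteristic poly = G_den * H_den + G_num * H_num = (s^2 + 6.5*s + 10.44) + (2.5) = s^2 + 6.5*s + 12.94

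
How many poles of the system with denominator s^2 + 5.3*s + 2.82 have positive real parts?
s^2 + 5.3*s + 2.82 = (s + 4.7)(s + 0.6). Poles: -0.6, -4.7. RHP poles (Re>0): 0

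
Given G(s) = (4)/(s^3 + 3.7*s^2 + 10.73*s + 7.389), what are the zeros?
Numerator is a nonzero constant (4) → Zeros: none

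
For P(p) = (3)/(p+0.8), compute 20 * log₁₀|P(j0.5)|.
Substitute p = j*0.5: P(j0.5) = 2.69663 - 1.68539j.
|P(j0.5)| = sqrt(Re² + Im²) = 3.18.
20*log₁₀(3.18) = 10.05 dB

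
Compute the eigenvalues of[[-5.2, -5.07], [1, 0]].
Eigenvalues solve det(λI - A) = 0.
Characteristic polynomial: λ^2 + 5.2*λ + 5.07 = 0.
Factor: (λ + 3.9)(λ + 1.3) = 0.
Roots: -1.3, -3.9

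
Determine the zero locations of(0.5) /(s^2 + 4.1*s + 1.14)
Numerator is a nonzero constant (0.5) → Zeros: none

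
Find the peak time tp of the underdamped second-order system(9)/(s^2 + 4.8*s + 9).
Standard form: ωn²/(s²+2ζωn·s+ωn²) → ωn = 3, ζ = 0.8.
ωd = ωn·√(1-ζ²) = 3·√(1-0.8²) = 1.8.
tp = π/ωd = π/1.8 = 1.745 s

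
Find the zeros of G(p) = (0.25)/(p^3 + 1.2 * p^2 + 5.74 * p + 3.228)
Numerator is a nonzero constant (0.25) → Zeros: none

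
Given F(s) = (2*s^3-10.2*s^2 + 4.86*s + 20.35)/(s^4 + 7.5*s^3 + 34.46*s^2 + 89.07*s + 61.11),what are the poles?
Set denominator = 0: s^4 + 7.5*s^3 + 34.46*s^2 + 89.07*s + 61.11 = (s + 3.5)(s + 1)(s^2 + 3*s + 17.46) = 0 → Poles: -1, -1.5 + 3.9j, -1.5 - 3.9j, -3.5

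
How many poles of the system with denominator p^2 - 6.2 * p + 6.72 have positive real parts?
p^2 - 6.2*p + 6.72 = (p - 4.8)(p - 1.4). Poles: 1.4, 4.8. RHP poles (Re>0): 2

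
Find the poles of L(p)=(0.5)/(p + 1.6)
Set denominator = 0: p + 1.6 = 0 → Poles: -1.6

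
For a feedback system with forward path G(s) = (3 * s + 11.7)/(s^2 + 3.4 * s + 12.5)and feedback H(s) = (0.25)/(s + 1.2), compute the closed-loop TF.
Closed-loop T = G/(1+GH).
Numerator: G_num * H_den = 3*s^2 + 15.3*s + 14.04.
Denominator: G_den * H_den + G_num * H_num = (s^3 + 4.6*s^2 + 16.58*s + 15) + (0.75*s + 2.925) = s^3 + 4.6*s^2 + 17.33*s + 17.925.
T(s) = (3*s^2 + 15.3*s + 14.04)/(s^3 + 4.6*s^2 + 17.33*s + 17.925)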